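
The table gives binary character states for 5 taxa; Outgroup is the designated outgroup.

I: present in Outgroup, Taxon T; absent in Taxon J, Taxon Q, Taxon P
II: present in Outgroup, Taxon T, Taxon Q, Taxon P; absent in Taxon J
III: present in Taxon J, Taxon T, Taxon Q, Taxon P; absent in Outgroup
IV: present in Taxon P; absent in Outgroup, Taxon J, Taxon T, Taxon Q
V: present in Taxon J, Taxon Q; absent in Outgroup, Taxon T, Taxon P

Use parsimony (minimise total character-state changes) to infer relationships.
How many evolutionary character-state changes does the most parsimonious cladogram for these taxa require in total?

5

Character polarity is set by the outgroup: the derived state is whichever differs from the outgroup's state, so for I, II the derived state is 'absent', and for the remaining characters it is 'present'.
I (derived state 'absent') is shared by Taxon J, Taxon P, and Taxon Q — a synapomorphy uniting that clade.
II (derived state 'absent') is unique to Taxon J (autapomorphy; uninformative for grouping).
III (derived state 'present') is shared by all ingroup taxa — unites the whole ingroup.
IV: derived state 'present' in Taxon P only — an autapomorphy, so it tells us nothing about relationships among taxa.
Only Taxon J and Taxon Q show the derived state 'present' for V, supporting them as a clade.
Most parsimonious ingroup topology: (((Taxon J,Taxon Q),Taxon P),Taxon T).
Changes per character on this tree: I: 1; II: 1; III: 1; IV: 1; V: 1.
Total = 5.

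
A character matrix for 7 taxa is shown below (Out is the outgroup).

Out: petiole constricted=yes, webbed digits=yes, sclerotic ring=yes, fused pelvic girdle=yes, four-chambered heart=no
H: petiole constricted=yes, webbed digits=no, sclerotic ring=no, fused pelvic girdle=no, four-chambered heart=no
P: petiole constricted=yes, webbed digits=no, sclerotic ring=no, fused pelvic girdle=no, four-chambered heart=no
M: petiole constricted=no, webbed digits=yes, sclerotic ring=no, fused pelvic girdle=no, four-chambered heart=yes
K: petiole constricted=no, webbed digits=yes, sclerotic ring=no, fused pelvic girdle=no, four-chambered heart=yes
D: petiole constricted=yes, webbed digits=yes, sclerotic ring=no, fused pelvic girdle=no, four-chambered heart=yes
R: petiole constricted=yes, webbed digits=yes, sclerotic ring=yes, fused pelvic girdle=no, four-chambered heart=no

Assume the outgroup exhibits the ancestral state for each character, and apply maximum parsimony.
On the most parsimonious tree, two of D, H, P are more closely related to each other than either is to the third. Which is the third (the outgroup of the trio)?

Character polarity is set by the outgroup: the derived state is whichever differs from the outgroup's state, so for petiole constricted, webbed digits, sclerotic ring, fused pelvic girdle the derived state is 'no', and for the remaining characters it is 'yes'.
petiole constricted (derived state 'no') is shared by K and M — a synapomorphy uniting that clade.
Only H and P show the derived state 'no' for webbed digits, supporting them as a clade.
sclerotic ring: derived state 'no' in D, H, K, M, and P only — synapomorphy for {D, H, K, M, P}.
fused pelvic girdle (derived state 'no') is shared by all ingroup taxa — unites the whole ingroup.
four-chambered heart: derived state 'yes' in D, K, and M only — synapomorphy for {D, K, M}.
Most parsimonious ingroup topology: (((H,P),((M,K),D)),R).
P and H share a more recent common ancestor with each other than either does with D, so D is the least closely related of the three.

D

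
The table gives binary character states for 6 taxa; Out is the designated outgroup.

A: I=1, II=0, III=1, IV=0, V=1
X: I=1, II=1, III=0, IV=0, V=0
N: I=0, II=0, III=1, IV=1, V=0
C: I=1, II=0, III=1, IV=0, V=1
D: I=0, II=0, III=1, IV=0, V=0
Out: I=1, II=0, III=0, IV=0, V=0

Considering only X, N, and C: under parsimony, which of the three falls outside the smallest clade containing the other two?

Character polarity is set by the outgroup: the derived state is whichever differs from the outgroup's state, so for I the derived state is '0', and for the remaining characters it is '1'.
I (derived state '0') is shared by D and N — a synapomorphy uniting that clade.
II (derived state '1') is unique to X (autapomorphy; uninformative for grouping).
Only A, C, D, and N show the derived state '1' for III, supporting them as a clade.
IV: derived state '1' in N only — an autapomorphy, so it tells us nothing about relationships among taxa.
Only A and C show the derived state '1' for V, supporting them as a clade.
Most parsimonious ingroup topology: (((N,D),(C,A)),X).
C and N share a more recent common ancestor with each other than either does with X, so X is the least closely related of the three.

X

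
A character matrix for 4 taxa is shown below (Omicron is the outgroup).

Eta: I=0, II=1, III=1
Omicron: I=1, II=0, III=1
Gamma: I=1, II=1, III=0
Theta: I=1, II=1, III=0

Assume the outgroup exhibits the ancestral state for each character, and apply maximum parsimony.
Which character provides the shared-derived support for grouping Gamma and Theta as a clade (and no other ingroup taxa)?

III

Character polarity is set by the outgroup: the derived state is whichever differs from the outgroup's state, so for I, III the derived state is '0', and for the remaining characters it is '1'.
I: derived state '0' in Eta only — an autapomorphy, so it tells us nothing about relationships among taxa.
II (derived state '1') is shared by all ingroup taxa — unites the whole ingroup.
III: derived state '0' in Gamma and Theta only — synapomorphy for {Gamma, Theta}.
Most parsimonious ingroup topology: ((Gamma,Theta),Eta).
The clade {Gamma, Theta} is supported by III: its derived state '0' occurs in exactly those taxa and in no other taxon (including the outgroup).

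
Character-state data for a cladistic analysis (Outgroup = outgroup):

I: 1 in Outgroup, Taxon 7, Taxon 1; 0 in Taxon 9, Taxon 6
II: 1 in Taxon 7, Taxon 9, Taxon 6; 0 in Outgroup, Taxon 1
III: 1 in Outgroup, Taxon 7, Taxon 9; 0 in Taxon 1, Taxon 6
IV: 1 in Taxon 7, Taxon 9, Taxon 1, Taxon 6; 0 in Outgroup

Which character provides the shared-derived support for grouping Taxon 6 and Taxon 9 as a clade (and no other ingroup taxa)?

I

Character polarity is set by the outgroup: the derived state is whichever differs from the outgroup's state, so for I, III the derived state is '0', and for the remaining characters it is '1'.
Only Taxon 6 and Taxon 9 show the derived state '0' for I, supporting them as a clade.
II (derived state '1') is shared by Taxon 6, Taxon 7, and Taxon 9 — a synapomorphy uniting that clade.
III (state '0') occurs in Taxon 1 and Taxon 6 but conflicts with the nesting implied by the other characters — most parsimoniously interpreted as homoplasy.
All ingroup taxa share the derived state '1' for IV; it defines the ingroup but does not resolve relationships within it.
Most parsimonious ingroup topology: ((Taxon 7,(Taxon 9,Taxon 6)),Taxon 1).
The clade {Taxon 6, Taxon 9} is supported by I: its derived state '0' occurs in exactly those taxa and in no other taxon (including the outgroup).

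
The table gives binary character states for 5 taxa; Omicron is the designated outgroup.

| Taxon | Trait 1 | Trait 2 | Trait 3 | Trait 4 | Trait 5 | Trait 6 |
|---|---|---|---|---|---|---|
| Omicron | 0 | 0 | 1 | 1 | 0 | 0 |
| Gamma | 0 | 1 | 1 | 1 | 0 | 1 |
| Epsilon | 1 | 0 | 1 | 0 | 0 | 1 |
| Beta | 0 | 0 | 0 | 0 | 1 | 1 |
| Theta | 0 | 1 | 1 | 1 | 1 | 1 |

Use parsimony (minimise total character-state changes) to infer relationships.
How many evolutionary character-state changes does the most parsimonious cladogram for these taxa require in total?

7

Character polarity is set by the outgroup: the derived state is whichever differs from the outgroup's state, so for Trait 3, Trait 4 the derived state is '0', and for the remaining characters it is '1'.
Trait 1 (derived state '1') is unique to Epsilon (autapomorphy; uninformative for grouping).
Only Gamma and Theta show the derived state '1' for Trait 2, supporting them as a clade.
Trait 3 (derived state '0') is unique to Beta (autapomorphy; uninformative for grouping).
Trait 4 (derived state '0') is shared by Beta and Epsilon — a synapomorphy uniting that clade.
Trait 5 groups Beta and Theta, which is incompatible with the clades supported by the remaining characters; treating it as convergent (homoplasy) costs fewer steps than any alternative tree.
Trait 6 (derived state '1') is shared by all ingroup taxa — unites the whole ingroup.
Most parsimonious ingroup topology: ((Gamma,Theta),(Epsilon,Beta)).
Changes per character on this tree: Trait 1: 1; Trait 2: 1; Trait 3: 1; Trait 4: 1; Trait 5: 2; Trait 6: 1.
Total = 7.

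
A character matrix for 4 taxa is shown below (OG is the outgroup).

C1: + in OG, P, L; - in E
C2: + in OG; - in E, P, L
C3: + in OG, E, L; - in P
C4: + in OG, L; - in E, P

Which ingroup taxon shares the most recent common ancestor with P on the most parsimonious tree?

The outgroup has state '+' for every character, so '-' is the derived state throughout.
C1: derived state '-' in E only — an autapomorphy, so it tells us nothing about relationships among taxa.
C2 (derived state '-') is shared by all ingroup taxa — unites the whole ingroup.
C3: derived state '-' in P only — an autapomorphy, so it tells us nothing about relationships among taxa.
C4: derived state '-' in E and P only — synapomorphy for {E, P}.
Most parsimonious ingroup topology: ((E,P),L).
P and E form a cherry on this tree, so they are sister taxa.

E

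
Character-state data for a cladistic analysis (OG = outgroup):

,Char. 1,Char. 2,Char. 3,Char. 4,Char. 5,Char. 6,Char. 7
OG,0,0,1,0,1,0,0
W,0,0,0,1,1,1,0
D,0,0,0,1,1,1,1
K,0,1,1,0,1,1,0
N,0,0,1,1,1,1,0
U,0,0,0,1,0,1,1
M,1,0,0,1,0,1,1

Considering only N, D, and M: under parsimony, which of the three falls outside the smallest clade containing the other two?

Character polarity is set by the outgroup: the derived state is whichever differs from the outgroup's state, so for Char. 3, Char. 5 the derived state is '0', and for the remaining characters it is '1'.
Char. 1: derived state '1' in M only — an autapomorphy, so it tells us nothing about relationships among taxa.
Char. 2: derived state '1' in K only — an autapomorphy, so it tells us nothing about relationships among taxa.
Char. 3 (derived state '0') is shared by D, M, U, and W — a synapomorphy uniting that clade.
Char. 4: derived state '1' in D, M, N, U, and W only — synapomorphy for {D, M, N, U, W}.
Char. 5: derived state '0' in M and U only — synapomorphy for {M, U}.
Char. 6 (derived state '1') is shared by all ingroup taxa — unites the whole ingroup.
Only D, M, and U show the derived state '1' for Char. 7, supporting them as a clade.
Most parsimonious ingroup topology: (((W,(D,(U,M))),N),K).
M and D share a more recent common ancestor with each other than either does with N, so N is the least closely related of the three.

N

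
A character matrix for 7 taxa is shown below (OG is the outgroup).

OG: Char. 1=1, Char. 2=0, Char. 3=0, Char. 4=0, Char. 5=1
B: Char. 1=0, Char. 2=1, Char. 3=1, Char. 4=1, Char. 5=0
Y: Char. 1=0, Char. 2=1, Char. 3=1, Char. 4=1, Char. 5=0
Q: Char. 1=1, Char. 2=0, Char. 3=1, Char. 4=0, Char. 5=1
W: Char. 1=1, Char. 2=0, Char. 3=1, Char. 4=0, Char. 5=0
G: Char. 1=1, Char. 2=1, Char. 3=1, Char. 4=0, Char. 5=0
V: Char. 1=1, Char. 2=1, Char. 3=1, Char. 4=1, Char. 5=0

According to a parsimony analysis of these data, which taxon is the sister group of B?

Character polarity is set by the outgroup: the derived state is whichever differs from the outgroup's state, so for Char. 1, Char. 5 the derived state is '0', and for the remaining characters it is '1'.
Char. 1 (derived state '0') is shared by B and Y — a synapomorphy uniting that clade.
Char. 2: derived state '1' in B, G, V, and Y only — synapomorphy for {B, G, V, Y}.
Char. 3 (derived state '1') is shared by all ingroup taxa — unites the whole ingroup.
Char. 4 (derived state '1') is shared by B, V, and Y — a synapomorphy uniting that clade.
Char. 5: derived state '0' in B, G, V, W, and Y only — synapomorphy for {B, G, V, W, Y}.
Most parsimonious ingroup topology: (((((B,Y),V),G),W),Q).
B and Y form a cherry on this tree, so they are sister taxa.

Y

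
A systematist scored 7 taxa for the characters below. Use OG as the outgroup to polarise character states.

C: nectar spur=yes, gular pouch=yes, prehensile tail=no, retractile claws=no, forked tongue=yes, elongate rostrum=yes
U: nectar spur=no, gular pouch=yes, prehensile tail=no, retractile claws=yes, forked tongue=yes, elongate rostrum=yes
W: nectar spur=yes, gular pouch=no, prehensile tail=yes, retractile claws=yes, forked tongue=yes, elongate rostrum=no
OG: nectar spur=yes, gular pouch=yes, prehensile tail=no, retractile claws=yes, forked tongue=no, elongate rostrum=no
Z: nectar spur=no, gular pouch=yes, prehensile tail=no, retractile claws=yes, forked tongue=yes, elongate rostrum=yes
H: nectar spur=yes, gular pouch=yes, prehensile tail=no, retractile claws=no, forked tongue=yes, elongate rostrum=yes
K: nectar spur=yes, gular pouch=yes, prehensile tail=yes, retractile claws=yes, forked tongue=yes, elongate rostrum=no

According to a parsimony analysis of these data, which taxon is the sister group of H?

Character polarity is set by the outgroup: the derived state is whichever differs from the outgroup's state, so for nectar spur, gular pouch, retractile claws the derived state is 'no', and for the remaining characters it is 'yes'.
Only U and Z show the derived state 'no' for nectar spur, supporting them as a clade.
gular pouch: derived state 'no' in W only — an autapomorphy, so it tells us nothing about relationships among taxa.
Only K and W show the derived state 'yes' for prehensile tail, supporting them as a clade.
retractile claws (derived state 'no') is shared by C and H — a synapomorphy uniting that clade.
forked tongue (derived state 'yes') is shared by all ingroup taxa — unites the whole ingroup.
elongate rostrum: derived state 'yes' in C, H, U, and Z only — synapomorphy for {C, H, U, Z}.
Most parsimonious ingroup topology: ((W,K),((U,Z),(H,C))).
H and C form a cherry on this tree, so they are sister taxa.

C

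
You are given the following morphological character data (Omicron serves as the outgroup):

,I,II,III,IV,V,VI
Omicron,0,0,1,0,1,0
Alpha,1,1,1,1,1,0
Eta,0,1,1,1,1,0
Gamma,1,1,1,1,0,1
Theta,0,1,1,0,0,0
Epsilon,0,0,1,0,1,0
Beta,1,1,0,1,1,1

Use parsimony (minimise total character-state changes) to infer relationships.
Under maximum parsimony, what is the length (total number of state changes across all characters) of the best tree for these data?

Character polarity is set by the outgroup: the derived state is whichever differs from the outgroup's state, so for III, V the derived state is '0', and for the remaining characters it is '1'.
I: derived state '1' in Alpha, Beta, and Gamma only — synapomorphy for {Alpha, Beta, Gamma}.
II: derived state '1' in Alpha, Beta, Eta, Gamma, and Theta only — synapomorphy for {Alpha, Beta, Eta, Gamma, Theta}.
III: derived state '0' in Beta only — an autapomorphy, so it tells us nothing about relationships among taxa.
IV (derived state '1') is shared by Alpha, Beta, Eta, and Gamma — a synapomorphy uniting that clade.
V (state '0') occurs in Gamma and Theta but conflicts with the nesting implied by the other characters — most parsimoniously interpreted as homoplasy.
Only Beta and Gamma show the derived state '1' for VI, supporting them as a clade.
Most parsimonious ingroup topology: ((((Alpha,(Gamma,Beta)),Eta),Theta),Epsilon).
Changes per character on this tree: I: 1; II: 1; III: 1; IV: 1; V: 2; VI: 1.
Total = 7.

7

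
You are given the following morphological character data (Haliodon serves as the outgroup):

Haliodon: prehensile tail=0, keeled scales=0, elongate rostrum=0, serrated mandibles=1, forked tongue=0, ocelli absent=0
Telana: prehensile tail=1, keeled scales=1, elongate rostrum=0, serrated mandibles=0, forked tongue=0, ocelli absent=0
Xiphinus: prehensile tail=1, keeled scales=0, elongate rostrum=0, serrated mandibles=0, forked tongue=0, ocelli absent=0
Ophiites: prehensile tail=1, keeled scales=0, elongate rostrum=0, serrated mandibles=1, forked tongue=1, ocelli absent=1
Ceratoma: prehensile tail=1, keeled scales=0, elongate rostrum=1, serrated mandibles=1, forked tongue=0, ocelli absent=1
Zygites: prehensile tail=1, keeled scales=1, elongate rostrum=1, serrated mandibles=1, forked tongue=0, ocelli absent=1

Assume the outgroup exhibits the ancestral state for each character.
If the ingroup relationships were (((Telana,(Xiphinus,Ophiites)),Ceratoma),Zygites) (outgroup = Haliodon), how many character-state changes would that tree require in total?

Map each character onto (((Telana,(Xiphinus,Ophiites)),Ceratoma),Zygites) (rooted by Haliodon) and count the minimum state changes it requires (Fitch parsimony):
prehensile tail: 1; keeled scales: 2; elongate rostrum: 2; serrated mandibles: 2; forked tongue: 1; ocelli absent: 3.
Total tree length = 11.

11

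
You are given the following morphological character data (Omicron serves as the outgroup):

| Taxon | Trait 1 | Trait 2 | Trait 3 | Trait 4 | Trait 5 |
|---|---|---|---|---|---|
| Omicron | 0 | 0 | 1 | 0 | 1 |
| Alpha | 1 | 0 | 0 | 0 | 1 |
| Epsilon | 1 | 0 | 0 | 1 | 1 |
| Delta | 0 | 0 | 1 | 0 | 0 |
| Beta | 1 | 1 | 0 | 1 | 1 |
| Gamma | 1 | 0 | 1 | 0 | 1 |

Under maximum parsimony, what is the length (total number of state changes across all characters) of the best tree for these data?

5

Character polarity is set by the outgroup: the derived state is whichever differs from the outgroup's state, so for Trait 3, Trait 5 the derived state is '0', and for the remaining characters it is '1'.
Trait 1 (derived state '1') is shared by Alpha, Beta, Epsilon, and Gamma — a synapomorphy uniting that clade.
Trait 2: derived state '1' in Beta only — an autapomorphy, so it tells us nothing about relationships among taxa.
Only Alpha, Beta, and Epsilon show the derived state '0' for Trait 3, supporting them as a clade.
Only Beta and Epsilon show the derived state '1' for Trait 4, supporting them as a clade.
Trait 5 (derived state '0') is unique to Delta (autapomorphy; uninformative for grouping).
Most parsimonious ingroup topology: (((Alpha,(Epsilon,Beta)),Gamma),Delta).
Changes per character on this tree: Trait 1: 1; Trait 2: 1; Trait 3: 1; Trait 4: 1; Trait 5: 1.
Total = 5.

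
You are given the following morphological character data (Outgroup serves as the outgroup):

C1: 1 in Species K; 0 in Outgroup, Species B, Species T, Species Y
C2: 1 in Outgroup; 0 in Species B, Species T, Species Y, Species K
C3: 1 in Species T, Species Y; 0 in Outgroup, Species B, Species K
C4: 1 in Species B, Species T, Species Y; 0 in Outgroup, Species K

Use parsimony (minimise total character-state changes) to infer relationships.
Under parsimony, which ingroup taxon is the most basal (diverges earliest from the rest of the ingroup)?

Species K

Character polarity is set by the outgroup: the derived state is whichever differs from the outgroup's state, so for C2 the derived state is '0', and for the remaining characters it is '1'.
C1: derived state '1' in Species K only — an autapomorphy, so it tells us nothing about relationships among taxa.
All ingroup taxa share the derived state '0' for C2; it defines the ingroup but does not resolve relationships within it.
C3 (derived state '1') is shared by Species T and Species Y — a synapomorphy uniting that clade.
Only Species B, Species T, and Species Y show the derived state '1' for C4, supporting them as a clade.
Most parsimonious ingroup topology: ((Species B,(Species T,Species Y)),Species K).
Species K is sister to the clade containing all other ingroup taxa, so it is the earliest-diverging (most basal) ingroup lineage.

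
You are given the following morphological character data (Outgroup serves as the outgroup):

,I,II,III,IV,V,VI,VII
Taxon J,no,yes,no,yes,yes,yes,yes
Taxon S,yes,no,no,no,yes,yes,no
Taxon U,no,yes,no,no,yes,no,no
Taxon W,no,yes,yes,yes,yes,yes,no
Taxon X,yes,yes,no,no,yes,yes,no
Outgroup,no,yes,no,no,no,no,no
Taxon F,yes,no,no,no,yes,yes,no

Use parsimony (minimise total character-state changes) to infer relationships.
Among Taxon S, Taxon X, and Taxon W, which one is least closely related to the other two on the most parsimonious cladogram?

Taxon W

Character polarity is set by the outgroup: the derived state is whichever differs from the outgroup's state, so for II the derived state is 'no', and for the remaining characters it is 'yes'.
Only Taxon F, Taxon S, and Taxon X show the derived state 'yes' for I, supporting them as a clade.
II (derived state 'no') is shared by Taxon F and Taxon S — a synapomorphy uniting that clade.
III: derived state 'yes' in Taxon W only — an autapomorphy, so it tells us nothing about relationships among taxa.
Only Taxon J and Taxon W show the derived state 'yes' for IV, supporting them as a clade.
All ingroup taxa share the derived state 'yes' for V; it defines the ingroup but does not resolve relationships within it.
VI (derived state 'yes') is shared by Taxon F, Taxon J, Taxon S, Taxon W, and Taxon X — a synapomorphy uniting that clade.
VII (derived state 'yes') is unique to Taxon J (autapomorphy; uninformative for grouping).
Most parsimonious ingroup topology: (((Taxon W,Taxon J),((Taxon F,Taxon S),Taxon X)),Taxon U).
Taxon X and Taxon S share a more recent common ancestor with each other than either does with Taxon W, so Taxon W is the least closely related of the three.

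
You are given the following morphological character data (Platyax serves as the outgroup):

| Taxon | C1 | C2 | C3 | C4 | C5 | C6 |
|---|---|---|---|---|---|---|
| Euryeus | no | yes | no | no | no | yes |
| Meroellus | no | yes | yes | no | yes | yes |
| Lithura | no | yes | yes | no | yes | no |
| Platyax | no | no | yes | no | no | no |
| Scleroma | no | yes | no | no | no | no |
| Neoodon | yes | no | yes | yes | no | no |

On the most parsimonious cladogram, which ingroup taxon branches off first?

Character polarity is set by the outgroup: the derived state is whichever differs from the outgroup's state, so for C3 the derived state is 'no', and for the remaining characters it is 'yes'.
C1: derived state 'yes' in Neoodon only — an autapomorphy, so it tells us nothing about relationships among taxa.
C2: derived state 'yes' in Euryeus, Lithura, Meroellus, and Scleroma only — synapomorphy for {Euryeus, Lithura, Meroellus, Scleroma}.
C3 (derived state 'no') is shared by Euryeus and Scleroma — a synapomorphy uniting that clade.
C4 (derived state 'yes') is unique to Neoodon (autapomorphy; uninformative for grouping).
Only Lithura and Meroellus show the derived state 'yes' for C5, supporting them as a clade.
C6 groups Euryeus and Meroellus, which is incompatible with the clades supported by the remaining characters; treating it as convergent (homoplasy) costs fewer steps than any alternative tree.
Most parsimonious ingroup topology: (((Meroellus,Lithura),(Euryeus,Scleroma)),Neoodon).
Neoodon is sister to the clade containing all other ingroup taxa, so it is the earliest-diverging (most basal) ingroup lineage.

Neoodon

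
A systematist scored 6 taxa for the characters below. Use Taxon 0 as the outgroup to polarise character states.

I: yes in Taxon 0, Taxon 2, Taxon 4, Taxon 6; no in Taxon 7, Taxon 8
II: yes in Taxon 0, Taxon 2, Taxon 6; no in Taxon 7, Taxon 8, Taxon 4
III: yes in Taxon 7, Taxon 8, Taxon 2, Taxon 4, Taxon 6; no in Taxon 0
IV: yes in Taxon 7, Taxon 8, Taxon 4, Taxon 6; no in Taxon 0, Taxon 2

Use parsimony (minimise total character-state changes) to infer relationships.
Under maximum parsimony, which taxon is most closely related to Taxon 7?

Taxon 8

Character polarity is set by the outgroup: the derived state is whichever differs from the outgroup's state, so for I, II the derived state is 'no', and for the remaining characters it is 'yes'.
I: derived state 'no' in Taxon 7 and Taxon 8 only — synapomorphy for {Taxon 7, Taxon 8}.
II (derived state 'no') is shared by Taxon 4, Taxon 7, and Taxon 8 — a synapomorphy uniting that clade.
III (derived state 'yes') is shared by all ingroup taxa — unites the whole ingroup.
IV: derived state 'yes' in Taxon 4, Taxon 6, Taxon 7, and Taxon 8 only — synapomorphy for {Taxon 4, Taxon 6, Taxon 7, Taxon 8}.
Most parsimonious ingroup topology: ((((Taxon 7,Taxon 8),Taxon 4),Taxon 6),Taxon 2).
Taxon 7 and Taxon 8 form a cherry on this tree, so they are sister taxa.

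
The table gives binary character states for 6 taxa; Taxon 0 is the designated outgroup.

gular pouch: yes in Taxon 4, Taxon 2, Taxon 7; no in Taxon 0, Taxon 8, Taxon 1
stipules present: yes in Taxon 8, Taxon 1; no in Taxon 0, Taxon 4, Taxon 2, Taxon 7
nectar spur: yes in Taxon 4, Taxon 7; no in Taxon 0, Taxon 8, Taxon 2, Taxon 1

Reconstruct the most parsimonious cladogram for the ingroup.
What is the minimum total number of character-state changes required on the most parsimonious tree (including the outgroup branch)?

3

The outgroup has state 'no' for every character, so 'yes' is the derived state throughout.
gular pouch (derived state 'yes') is shared by Taxon 2, Taxon 4, and Taxon 7 — a synapomorphy uniting that clade.
Only Taxon 1 and Taxon 8 show the derived state 'yes' for stipules present, supporting them as a clade.
nectar spur: derived state 'yes' in Taxon 4 and Taxon 7 only — synapomorphy for {Taxon 4, Taxon 7}.
Most parsimonious ingroup topology: ((Taxon 8,Taxon 1),((Taxon 4,Taxon 7),Taxon 2)).
Changes per character on this tree: gular pouch: 1; stipules present: 1; nectar spur: 1.
Total = 3.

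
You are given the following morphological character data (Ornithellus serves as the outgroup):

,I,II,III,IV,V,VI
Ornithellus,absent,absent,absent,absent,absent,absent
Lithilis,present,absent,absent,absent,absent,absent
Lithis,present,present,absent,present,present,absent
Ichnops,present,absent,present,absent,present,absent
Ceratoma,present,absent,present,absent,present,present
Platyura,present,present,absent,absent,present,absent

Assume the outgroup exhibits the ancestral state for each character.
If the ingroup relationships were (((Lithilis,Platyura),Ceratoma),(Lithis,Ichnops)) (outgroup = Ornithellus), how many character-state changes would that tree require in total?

Map each character onto (((Lithilis,Platyura),Ceratoma),(Lithis,Ichnops)) (rooted by Ornithellus) and count the minimum state changes it requires (Fitch parsimony):
I: 1; II: 2; III: 2; IV: 1; V: 2; VI: 1.
Total tree length = 9.

9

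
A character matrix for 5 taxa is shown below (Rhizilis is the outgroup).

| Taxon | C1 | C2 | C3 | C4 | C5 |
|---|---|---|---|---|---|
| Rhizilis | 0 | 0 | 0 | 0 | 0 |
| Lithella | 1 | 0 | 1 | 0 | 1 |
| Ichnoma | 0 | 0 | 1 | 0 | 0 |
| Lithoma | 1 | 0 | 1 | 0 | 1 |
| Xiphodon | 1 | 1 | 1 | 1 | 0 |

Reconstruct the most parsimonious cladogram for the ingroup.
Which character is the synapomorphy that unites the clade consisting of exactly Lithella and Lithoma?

C5

The outgroup has state '0' for every character, so '1' is the derived state throughout.
C1 (derived state '1') is shared by Lithella, Lithoma, and Xiphodon — a synapomorphy uniting that clade.
C2: derived state '1' in Xiphodon only — an autapomorphy, so it tells us nothing about relationships among taxa.
C3 (derived state '1') is shared by all ingroup taxa — unites the whole ingroup.
C4: derived state '1' in Xiphodon only — an autapomorphy, so it tells us nothing about relationships among taxa.
Only Lithella and Lithoma show the derived state '1' for C5, supporting them as a clade.
Most parsimonious ingroup topology: (((Lithella,Lithoma),Xiphodon),Ichnoma).
The clade {Lithella, Lithoma} is supported by C5: its derived state '1' occurs in exactly those taxa and in no other taxon (including the outgroup).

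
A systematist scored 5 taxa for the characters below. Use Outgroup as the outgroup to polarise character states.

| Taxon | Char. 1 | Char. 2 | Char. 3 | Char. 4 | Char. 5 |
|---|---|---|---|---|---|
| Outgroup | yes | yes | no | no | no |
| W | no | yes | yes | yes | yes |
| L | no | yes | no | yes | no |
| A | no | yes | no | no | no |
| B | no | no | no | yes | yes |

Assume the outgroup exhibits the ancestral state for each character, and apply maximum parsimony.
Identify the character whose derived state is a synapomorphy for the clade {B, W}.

Character polarity is set by the outgroup: the derived state is whichever differs from the outgroup's state, so for Char. 1, Char. 2 the derived state is 'no', and for the remaining characters it is 'yes'.
Char. 1 (derived state 'no') is shared by all ingroup taxa — unites the whole ingroup.
Char. 2: derived state 'no' in B only — an autapomorphy, so it tells us nothing about relationships among taxa.
Char. 3 (derived state 'yes') is unique to W (autapomorphy; uninformative for grouping).
Char. 4 (derived state 'yes') is shared by B, L, and W — a synapomorphy uniting that clade.
Char. 5 (derived state 'yes') is shared by B and W — a synapomorphy uniting that clade.
Most parsimonious ingroup topology: (((W,B),L),A).
The clade {B, W} is supported by Char. 5: its derived state 'yes' occurs in exactly those taxa and in no other taxon (including the outgroup).

Char. 5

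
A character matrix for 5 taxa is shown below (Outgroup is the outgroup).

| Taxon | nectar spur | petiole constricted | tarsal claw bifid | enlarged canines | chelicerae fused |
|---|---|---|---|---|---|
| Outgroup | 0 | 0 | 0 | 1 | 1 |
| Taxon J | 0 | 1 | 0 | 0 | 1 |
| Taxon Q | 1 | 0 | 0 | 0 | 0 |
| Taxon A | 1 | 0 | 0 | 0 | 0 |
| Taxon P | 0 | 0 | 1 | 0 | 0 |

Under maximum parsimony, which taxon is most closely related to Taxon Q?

Taxon A

Character polarity is set by the outgroup: the derived state is whichever differs from the outgroup's state, so for enlarged canines, chelicerae fused the derived state is '0', and for the remaining characters it is '1'.
nectar spur: derived state '1' in Taxon A and Taxon Q only — synapomorphy for {Taxon A, Taxon Q}.
petiole constricted: derived state '1' in Taxon J only — an autapomorphy, so it tells us nothing about relationships among taxa.
tarsal claw bifid (derived state '1') is unique to Taxon P (autapomorphy; uninformative for grouping).
enlarged canines (derived state '0') is shared by all ingroup taxa — unites the whole ingroup.
chelicerae fused: derived state '0' in Taxon A, Taxon P, and Taxon Q only — synapomorphy for {Taxon A, Taxon P, Taxon Q}.
Most parsimonious ingroup topology: (Taxon J,((Taxon Q,Taxon A),Taxon P)).
Taxon Q and Taxon A form a cherry on this tree, so they are sister taxa.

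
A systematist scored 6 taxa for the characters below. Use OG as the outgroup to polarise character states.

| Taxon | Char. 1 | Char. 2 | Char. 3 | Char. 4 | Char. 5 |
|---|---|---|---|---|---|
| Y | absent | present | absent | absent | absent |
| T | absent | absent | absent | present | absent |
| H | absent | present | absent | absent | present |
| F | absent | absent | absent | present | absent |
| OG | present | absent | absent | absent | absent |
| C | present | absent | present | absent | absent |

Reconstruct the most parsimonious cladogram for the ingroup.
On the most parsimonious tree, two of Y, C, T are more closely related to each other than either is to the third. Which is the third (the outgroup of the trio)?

Character polarity is set by the outgroup: the derived state is whichever differs from the outgroup's state, so for Char. 1 the derived state is 'absent', and for the remaining characters it is 'present'.
Char. 1: derived state 'absent' in F, H, T, and Y only — synapomorphy for {F, H, T, Y}.
Char. 2 (derived state 'present') is shared by H and Y — a synapomorphy uniting that clade.
Char. 3: derived state 'present' in C only — an autapomorphy, so it tells us nothing about relationships among taxa.
Char. 4: derived state 'present' in F and T only — synapomorphy for {F, T}.
Char. 5: derived state 'present' in H only — an autapomorphy, so it tells us nothing about relationships among taxa.
Most parsimonious ingroup topology: (C,((Y,H),(T,F))).
Y and T share a more recent common ancestor with each other than either does with C, so C is the least closely related of the three.

C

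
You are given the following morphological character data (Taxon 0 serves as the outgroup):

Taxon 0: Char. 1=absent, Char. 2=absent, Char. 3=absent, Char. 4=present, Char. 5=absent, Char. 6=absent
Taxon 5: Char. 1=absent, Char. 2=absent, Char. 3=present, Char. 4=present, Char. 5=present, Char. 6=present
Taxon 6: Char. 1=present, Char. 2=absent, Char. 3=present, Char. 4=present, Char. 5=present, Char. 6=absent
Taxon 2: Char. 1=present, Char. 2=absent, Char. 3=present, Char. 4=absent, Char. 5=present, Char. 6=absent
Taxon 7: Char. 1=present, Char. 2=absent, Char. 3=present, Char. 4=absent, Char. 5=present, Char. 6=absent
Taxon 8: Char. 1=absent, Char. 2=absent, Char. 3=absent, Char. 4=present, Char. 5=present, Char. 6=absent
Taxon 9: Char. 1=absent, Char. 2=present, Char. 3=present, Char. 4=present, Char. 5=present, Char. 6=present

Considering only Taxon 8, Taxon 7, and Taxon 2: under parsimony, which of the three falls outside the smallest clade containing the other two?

Taxon 8

Character polarity is set by the outgroup: the derived state is whichever differs from the outgroup's state, so for Char. 4 the derived state is 'absent', and for the remaining characters it is 'present'.
Char. 1: derived state 'present' in Taxon 2, Taxon 6, and Taxon 7 only — synapomorphy for {Taxon 2, Taxon 6, Taxon 7}.
Char. 2: derived state 'present' in Taxon 9 only — an autapomorphy, so it tells us nothing about relationships among taxa.
Char. 3: derived state 'present' in Taxon 2, Taxon 5, Taxon 6, Taxon 7, and Taxon 9 only — synapomorphy for {Taxon 2, Taxon 5, Taxon 6, Taxon 7, Taxon 9}.
Char. 4: derived state 'absent' in Taxon 2 and Taxon 7 only — synapomorphy for {Taxon 2, Taxon 7}.
Char. 5 (derived state 'present') is shared by all ingroup taxa — unites the whole ingroup.
Only Taxon 5 and Taxon 9 show the derived state 'present' for Char. 6, supporting them as a clade.
Most parsimonious ingroup topology: (((Taxon 5,Taxon 9),(Taxon 6,(Taxon 2,Taxon 7))),Taxon 8).
Taxon 2 and Taxon 7 share a more recent common ancestor with each other than either does with Taxon 8, so Taxon 8 is the least closely related of the three.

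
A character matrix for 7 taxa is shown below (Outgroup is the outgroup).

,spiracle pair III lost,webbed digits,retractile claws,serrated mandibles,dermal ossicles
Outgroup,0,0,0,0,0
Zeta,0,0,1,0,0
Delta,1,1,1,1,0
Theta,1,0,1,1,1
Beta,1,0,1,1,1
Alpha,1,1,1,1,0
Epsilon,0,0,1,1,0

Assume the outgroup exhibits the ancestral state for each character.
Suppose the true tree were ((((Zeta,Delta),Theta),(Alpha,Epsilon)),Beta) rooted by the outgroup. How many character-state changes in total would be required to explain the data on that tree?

10

Map each character onto ((((Zeta,Delta),Theta),(Alpha,Epsilon)),Beta) (rooted by Outgroup) and count the minimum state changes it requires (Fitch parsimony):
spiracle pair III lost: 3; webbed digits: 2; retractile claws: 1; serrated mandibles: 2; dermal ossicles: 2.
Total tree length = 10.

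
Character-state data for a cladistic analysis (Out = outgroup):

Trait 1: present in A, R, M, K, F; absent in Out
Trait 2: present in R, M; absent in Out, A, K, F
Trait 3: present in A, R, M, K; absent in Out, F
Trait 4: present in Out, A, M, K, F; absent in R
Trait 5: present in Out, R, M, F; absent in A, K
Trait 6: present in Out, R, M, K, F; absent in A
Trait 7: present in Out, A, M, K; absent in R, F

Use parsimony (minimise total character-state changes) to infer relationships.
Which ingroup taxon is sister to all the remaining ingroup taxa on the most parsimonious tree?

F

Character polarity is set by the outgroup: the derived state is whichever differs from the outgroup's state, so for Trait 4, Trait 5, Trait 6, Trait 7 the derived state is 'absent', and for the remaining characters it is 'present'.
Trait 1 (derived state 'present') is shared by all ingroup taxa — unites the whole ingroup.
Trait 2: derived state 'present' in M and R only — synapomorphy for {M, R}.
Only A, K, M, and R show the derived state 'present' for Trait 3, supporting them as a clade.
Trait 4: derived state 'absent' in R only — an autapomorphy, so it tells us nothing about relationships among taxa.
Only A and K show the derived state 'absent' for Trait 5, supporting them as a clade.
Trait 6: derived state 'absent' in A only — an autapomorphy, so it tells us nothing about relationships among taxa.
Trait 7 groups F and R, which is incompatible with the clades supported by the remaining characters; treating it as convergent (homoplasy) costs fewer steps than any alternative tree.
Most parsimonious ingroup topology: (((A,K),(R,M)),F).
F is sister to the clade containing all other ingroup taxa, so it is the earliest-diverging (most basal) ingroup lineage.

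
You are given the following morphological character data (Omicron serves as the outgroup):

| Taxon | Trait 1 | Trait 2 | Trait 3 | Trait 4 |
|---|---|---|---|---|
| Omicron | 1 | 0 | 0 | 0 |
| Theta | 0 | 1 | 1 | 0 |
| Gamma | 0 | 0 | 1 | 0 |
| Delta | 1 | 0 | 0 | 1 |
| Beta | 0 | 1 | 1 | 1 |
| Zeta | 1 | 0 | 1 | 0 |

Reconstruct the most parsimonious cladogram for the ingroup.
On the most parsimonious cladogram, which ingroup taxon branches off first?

Delta

Character polarity is set by the outgroup: the derived state is whichever differs from the outgroup's state, so for Trait 1 the derived state is '0', and for the remaining characters it is '1'.
Only Beta, Gamma, and Theta show the derived state '0' for Trait 1, supporting them as a clade.
Trait 2 (derived state '1') is shared by Beta and Theta — a synapomorphy uniting that clade.
Trait 3: derived state '1' in Beta, Gamma, Theta, and Zeta only — synapomorphy for {Beta, Gamma, Theta, Zeta}.
Trait 4 (state '1') occurs in Beta and Delta but conflicts with the nesting implied by the other characters — most parsimoniously interpreted as homoplasy.
Most parsimonious ingroup topology: ((((Beta,Theta),Gamma),Zeta),Delta).
Delta is sister to the clade containing all other ingroup taxa, so it is the earliest-diverging (most basal) ingroup lineage.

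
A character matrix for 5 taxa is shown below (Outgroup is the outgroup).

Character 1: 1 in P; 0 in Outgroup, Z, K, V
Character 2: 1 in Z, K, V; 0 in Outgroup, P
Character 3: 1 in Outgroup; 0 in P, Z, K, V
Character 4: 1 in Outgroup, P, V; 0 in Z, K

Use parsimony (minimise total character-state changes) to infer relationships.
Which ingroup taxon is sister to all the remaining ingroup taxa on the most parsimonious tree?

Character polarity is set by the outgroup: the derived state is whichever differs from the outgroup's state, so for Character 3, Character 4 the derived state is '0', and for the remaining characters it is '1'.
Character 1 (derived state '1') is unique to P (autapomorphy; uninformative for grouping).
Only K, V, and Z show the derived state '1' for Character 2, supporting them as a clade.
Character 3 (derived state '0') is shared by all ingroup taxa — unites the whole ingroup.
Only K and Z show the derived state '0' for Character 4, supporting them as a clade.
Most parsimonious ingroup topology: (P,((Z,K),V)).
P is sister to the clade containing all other ingroup taxa, so it is the earliest-diverging (most basal) ingroup lineage.

P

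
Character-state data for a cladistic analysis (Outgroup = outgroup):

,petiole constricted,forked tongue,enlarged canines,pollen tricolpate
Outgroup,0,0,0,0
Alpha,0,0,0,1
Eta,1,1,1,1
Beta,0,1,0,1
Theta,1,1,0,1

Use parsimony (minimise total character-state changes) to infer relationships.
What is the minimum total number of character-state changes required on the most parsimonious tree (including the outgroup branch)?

4

The outgroup has state '0' for every character, so '1' is the derived state throughout.
petiole constricted (derived state '1') is shared by Eta and Theta — a synapomorphy uniting that clade.
forked tongue: derived state '1' in Beta, Eta, and Theta only — synapomorphy for {Beta, Eta, Theta}.
enlarged canines (derived state '1') is unique to Eta (autapomorphy; uninformative for grouping).
All ingroup taxa share the derived state '1' for pollen tricolpate; it defines the ingroup but does not resolve relationships within it.
Most parsimonious ingroup topology: (Alpha,((Eta,Theta),Beta)).
Changes per character on this tree: petiole constricted: 1; forked tongue: 1; enlarged canines: 1; pollen tricolpate: 1.
Total = 4.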